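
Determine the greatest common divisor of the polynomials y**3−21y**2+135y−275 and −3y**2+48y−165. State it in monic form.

Repeated division with remainder:
  y**3−21y**2+135y−275 = (−(1/3)y+5/3)(−3y**2+48y−165) + (0)
Last nonzero remainder: −3y**2+48y−165. Dividing through by −3 gives the monic gcd y**2−16y+55.

y**2−16y+55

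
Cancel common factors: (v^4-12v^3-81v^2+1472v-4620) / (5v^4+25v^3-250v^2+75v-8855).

Repeated division with remainder:
  v^4-12v^3-81v^2+1472v-4620 = (1/5)(5v^4+25v^3-250v^2+75v-8855) + (-17v^3-31v^2+1457v-2849)
  5v^4+25v^3-250v^2+75v-8855 = (-(5/17)v-270/289)(-17v^3-31v^2+1457v-2849) + ((43225/289)v^2+(172900/289)v-3328325/289)
  -17v^3-31v^2+1457v-2849 = (-(4913/43225)v+10693/43225)((43225/289)v^2+(172900/289)v-3328325/289) + (0)
Last nonzero remainder: (43225/289)v^2+(172900/289)v-3328325/289. Dividing through by 43225/289 gives the monic gcd v^2+4v-77.
Cancel v^2+4v-77 from numerator and denominator to get the reduced form.

(v^2-16v+60)/(5v^2+5v+115)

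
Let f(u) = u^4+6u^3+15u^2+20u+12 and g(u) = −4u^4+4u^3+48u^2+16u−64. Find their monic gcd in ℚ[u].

u^2+4u+4

Repeated division with remainder:
  u^4+6u^3+15u^2+20u+12 = (−1/4)(−4u^4+4u^3+48u^2+16u−64) + (7u^3+27u^2+24u−4)
  −4u^4+4u^3+48u^2+16u−64 = (−(4/7)u+136/49)(7u^3+27u^2+24u−4) + (−(648/49)u^2−(2592/49)u−2592/49)
  7u^3+27u^2+24u−4 = (−(343/648)u+49/648)(−(648/49)u^2−(2592/49)u−2592/49) + (0)
Last nonzero remainder: −(648/49)u^2−(2592/49)u−2592/49. Dividing through by −648/49 gives the monic gcd u^2+4u+4.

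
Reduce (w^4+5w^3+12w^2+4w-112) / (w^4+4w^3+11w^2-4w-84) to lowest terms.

Apply the Euclidean algorithm:
  w^4+5w^3+12w^2+4w-112 = (w^4+4w^3+11w^2-4w-84) + (w^3+w^2+8w-28)
  w^4+4w^3+11w^2-4w-84 = (w+3)(w^3+w^2+8w-28) + (0)
The last nonzero remainder w^3+w^2+8w-28 is already monic.
Cancel w^3+w^2+8w-28 from numerator and denominator to get the reduced form.

(w+4)/(w+3)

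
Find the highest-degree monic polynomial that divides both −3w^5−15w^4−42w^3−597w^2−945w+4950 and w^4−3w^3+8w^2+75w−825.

w^3+2w^2+18w+165

Repeated division with remainder:
  −3w^5−15w^4−42w^3−597w^2−945w+4950 = (−3w−24)(w^4−3w^3+8w^2+75w−825) + (−90w^3−180w^2−1620w−14850)
  w^4−3w^3+8w^2+75w−825 = (−(1/90)w+1/18)(−90w^3−180w^2−1620w−14850) + (0)
Last nonzero remainder: −90w^3−180w^2−1620w−14850. Dividing through by −90 gives the monic gcd w^3+2w^2+18w+165.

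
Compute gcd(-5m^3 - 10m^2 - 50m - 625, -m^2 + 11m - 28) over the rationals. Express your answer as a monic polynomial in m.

1

By polynomial division,
  -5m^3 - 10m^2 - 50m - 625 = (5m + 65)(-m^2 + 11m - 28) + (-625m + 1195)
  -m^2 + 11m - 28 = ((1/625)m - 1136/78125)(-625m + 1195) + (-165996/15625)
  -625m + 1195 = ((9765625/165996)m - 18671875/165996)(-165996/15625) + (0)
The last nonzero remainder is the constant -165996/15625, so the polynomials are coprime and gcd = 1.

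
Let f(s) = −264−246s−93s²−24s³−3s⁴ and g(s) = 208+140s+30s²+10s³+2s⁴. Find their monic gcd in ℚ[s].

8+6s+s²

By polynomial division,
  −3s⁴−24s³−93s²−246s−264 = (−3/2)(2s⁴+10s³+30s²+140s+208) + (−9s³−48s²−36s+48)
  2s⁴+10s³+30s²+140s+208 = (−(2/9)s+2/27)(−9s³−48s²−36s+48) + ((230/9)s²+(460/3)s+1840/9)
  −9s³−48s²−36s+48 = (−(81/230)s+27/115)((230/9)s²+(460/3)s+1840/9) + (0)
Last nonzero remainder: (230/9)s²+(460/3)s+1840/9. Dividing through by 230/9 gives the monic gcd s²+6s+8.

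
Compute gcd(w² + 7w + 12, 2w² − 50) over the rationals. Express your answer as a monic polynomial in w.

1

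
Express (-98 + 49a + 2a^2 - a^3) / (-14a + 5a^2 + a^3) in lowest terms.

Repeated division with remainder:
  -a^3 + 2a^2 + 49a - 98 = (-1)(a^3 + 5a^2 - 14a) + (7a^2 + 35a - 98)
  a^3 + 5a^2 - 14a = ((1/7)a)(7a^2 + 35a - 98) + (0)
Last nonzero remainder: 7a^2 + 35a - 98. Dividing through by 7 gives the monic gcd a^2 + 5a - 14.
Cancel a^2 + 5a - 14 from numerator and denominator to get the reduced form.

(7 - a)/(a)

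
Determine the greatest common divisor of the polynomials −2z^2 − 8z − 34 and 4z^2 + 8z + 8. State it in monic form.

1

Apply the Euclidean algorithm:
  −2z^2 − 8z − 34 = (−1/2)(4z^2 + 8z + 8) + (−4z − 30)
  4z^2 + 8z + 8 = (−z + 11/2)(−4z − 30) + (173)
  −4z − 30 = (−(4/173)z − 30/173)(173) + (0)
The last nonzero remainder is the constant 173, so the polynomials are coprime and gcd = 1.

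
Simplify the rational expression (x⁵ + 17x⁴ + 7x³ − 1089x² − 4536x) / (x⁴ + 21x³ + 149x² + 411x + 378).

(x³ + x² − 72x)/(x² + 5x + 6)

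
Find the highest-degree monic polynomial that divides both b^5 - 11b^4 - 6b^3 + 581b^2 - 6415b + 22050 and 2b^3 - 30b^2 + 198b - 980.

b^3 - 15b^2 + 99b - 490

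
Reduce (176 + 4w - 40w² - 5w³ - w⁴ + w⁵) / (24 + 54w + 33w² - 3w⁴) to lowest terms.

(22 - 5w - w² - w³)/(3 + 6w + 3w²)

Apply the Euclidean algorithm:
  w⁵ - w⁴ - 5w³ - 40w² + 4w + 176 = (-(1/3)w + 1/3)(-3w⁴ + 33w² + 54w + 24) + (6w³ - 33w² - 6w + 168)
  -3w⁴ + 33w² + 54w + 24 = (-(1/2)w - 11/4)(6w³ - 33w² - 6w + 168) + (-(243/4)w² + (243/2)w + 486)
  6w³ - 33w² - 6w + 168 = (-(8/81)w + 28/81)(-(243/4)w² + (243/2)w + 486) + (0)
Last nonzero remainder: -(243/4)w² + (243/2)w + 486. Dividing through by -243/4 gives the monic gcd w² - 2w - 8.
Cancel w² - 2w - 8 from numerator and denominator to get the reduced form.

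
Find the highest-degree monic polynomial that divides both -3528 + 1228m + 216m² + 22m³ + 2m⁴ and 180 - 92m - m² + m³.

-2 + m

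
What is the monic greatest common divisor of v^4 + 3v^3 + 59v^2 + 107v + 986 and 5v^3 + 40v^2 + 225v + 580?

Euclidean algorithm in ℚ[v]:
  v^4 + 3v^3 + 59v^2 + 107v + 986 = ((1/5)v − 1)(5v^3 + 40v^2 + 225v + 580) + (54v^2 + 216v + 1566)
  5v^3 + 40v^2 + 225v + 580 = ((5/54)v + 10/27)(54v^2 + 216v + 1566) + (0)
Last nonzero remainder: 54v^2 + 216v + 1566. Dividing through by 54 gives the monic gcd v^2 + 4v + 29.

v^2 + 4v + 29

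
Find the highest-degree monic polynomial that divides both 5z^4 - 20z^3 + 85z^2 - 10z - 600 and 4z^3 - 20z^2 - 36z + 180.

Euclidean algorithm in ℚ[z]:
  5z^4 - 20z^3 + 85z^2 - 10z - 600 = ((5/4)z + 5/4)(4z^3 - 20z^2 - 36z + 180) + (155z^2 - 190z - 825)
  4z^3 - 20z^2 - 36z + 180 = ((4/155)z - 468/4805)(155z^2 - 190z - 825) + (-(31920/961)z + 95760/961)
  155z^2 - 190z - 825 = (-(29791/6384)z - 52855/6384)(-(31920/961)z + 95760/961) + (0)
Last nonzero remainder: -(31920/961)z + 95760/961. Dividing through by -31920/961 gives the monic gcd z - 3.

z - 3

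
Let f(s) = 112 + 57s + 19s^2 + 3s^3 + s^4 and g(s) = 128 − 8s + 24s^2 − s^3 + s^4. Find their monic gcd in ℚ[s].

16 − s + s^2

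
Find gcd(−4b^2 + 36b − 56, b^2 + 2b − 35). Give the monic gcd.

1

By polynomial division,
  −4b^2 + 36b − 56 = (−4)(b^2 + 2b − 35) + (44b − 196)
  b^2 + 2b − 35 = ((1/44)b + 71/484)(44b − 196) + (−756/121)
  44b − 196 = (−(1331/189)b + 847/27)(−756/121) + (0)
The last nonzero remainder is the constant −756/121, so the polynomials are coprime and gcd = 1.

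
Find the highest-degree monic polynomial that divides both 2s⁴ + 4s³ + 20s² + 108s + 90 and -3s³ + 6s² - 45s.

s² - 2s + 15

Apply the Euclidean algorithm:
  2s⁴ + 4s³ + 20s² + 108s + 90 = (-(2/3)s - 8/3)(-3s³ + 6s² - 45s) + (6s² - 12s + 90)
  -3s³ + 6s² - 45s = (-(1/2)s)(6s² - 12s + 90) + (0)
Last nonzero remainder: 6s² - 12s + 90. Dividing through by 6 gives the monic gcd s² - 2s + 15.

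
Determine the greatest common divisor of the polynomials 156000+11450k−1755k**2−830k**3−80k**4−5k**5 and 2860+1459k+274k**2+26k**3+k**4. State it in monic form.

65+11k+k**2

By polynomial division,
  −5k**5−80k**4−830k**3−1755k**2+11450k+156000 = (−5k+50)(k**4+26k**3+274k**2+1459k+2860) + (−760k**3−8160k**2−47200k+13000)
  k**4+26k**3+274k**2+1459k+2860 = (−(1/760)k−29/1444)(−760k**3−8160k**2−47200k+13000) + ((17334/361)k**2+(190674/361)k+1126710/361)
  −760k**3−8160k**2−47200k+13000 = (−(137180/8667)k+36100/8667)((17334/361)k**2+(190674/361)k+1126710/361) + (0)
Last nonzero remainder: (17334/361)k**2+(190674/361)k+1126710/361. Dividing through by 17334/361 gives the monic gcd k**2+11k+65.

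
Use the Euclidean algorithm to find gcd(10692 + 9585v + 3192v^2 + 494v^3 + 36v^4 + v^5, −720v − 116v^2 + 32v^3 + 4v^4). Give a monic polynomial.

Euclidean algorithm in ℚ[v]:
  v^5 + 36v^4 + 494v^3 + 3192v^2 + 9585v + 10692 = ((1/4)v + 7)(4v^4 + 32v^3 − 116v^2 − 720v) + (299v^3 + 4184v^2 + 14625v + 10692)
  4v^4 + 32v^3 − 116v^2 − 720v = ((4/299)v − 7168/89401)(299v^3 + 4184v^2 + 14625v + 10692) + ((2128896/89401)v^2 + (2128896/6877)v + 76640256/89401)
  299v^3 + 4184v^2 + 14625v + 10692 = ((26730899/2128896)v + 89401/7168)((2128896/89401)v^2 + (2128896/6877)v + 76640256/89401) + (0)
Last nonzero remainder: (2128896/89401)v^2 + (2128896/6877)v + 76640256/89401. Dividing through by 2128896/89401 gives the monic gcd v^2 + 13v + 36.

36 + 13v + v^2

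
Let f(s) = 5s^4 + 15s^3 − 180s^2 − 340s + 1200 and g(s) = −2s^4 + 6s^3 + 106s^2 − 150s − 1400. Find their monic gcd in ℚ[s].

Euclidean algorithm in ℚ[s]:
  5s^4 + 15s^3 − 180s^2 − 340s + 1200 = (−5/2)(−2s^4 + 6s^3 + 106s^2 − 150s − 1400) + (30s^3 + 85s^2 − 715s − 2300)
  −2s^4 + 6s^3 + 106s^2 − 150s − 1400 = (−(1/15)s + 7/18)(30s^3 + 85s^2 − 715s − 2300) + ((455/18)s^2 − (455/18)s − 4550/9)
  30s^3 + 85s^2 − 715s − 2300 = ((108/91)s + 414/91)((455/18)s^2 − (455/18)s − 4550/9) + (0)
Last nonzero remainder: (455/18)s^2 − (455/18)s − 4550/9. Dividing through by 455/18 gives the monic gcd s^2 − s − 20.

s^2 − s − 20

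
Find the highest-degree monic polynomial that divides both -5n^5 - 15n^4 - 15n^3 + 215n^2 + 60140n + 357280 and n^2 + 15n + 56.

Repeated division with remainder:
  -5n^5 - 15n^4 - 15n^3 + 215n^2 + 60140n + 357280 = (-5n^3 + 60n^2 - 635n + 6380)(n^2 + 15n + 56) + (0)
The last nonzero remainder n^2 + 15n + 56 is already monic.

n^2 + 15n + 56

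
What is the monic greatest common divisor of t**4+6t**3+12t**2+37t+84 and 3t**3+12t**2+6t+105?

By polynomial division,
  t**4+6t**3+12t**2+37t+84 = ((1/3)t+2/3)(3t**3+12t**2+6t+105) + (2t**2−2t+14)
  3t**3+12t**2+6t+105 = ((3/2)t+15/2)(2t**2−2t+14) + (0)
Last nonzero remainder: 2t**2−2t+14. Dividing through by 2 gives the monic gcd t**2−t+7.

t**2−t+7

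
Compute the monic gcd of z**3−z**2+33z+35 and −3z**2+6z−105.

z**2−2z+35

Euclidean algorithm in ℚ[z]:
  z**3−z**2+33z+35 = (−(1/3)z−1/3)(−3z**2+6z−105) + (0)
Last nonzero remainder: −3z**2+6z−105. Dividing through by −3 gives the monic gcd z**2−2z+35.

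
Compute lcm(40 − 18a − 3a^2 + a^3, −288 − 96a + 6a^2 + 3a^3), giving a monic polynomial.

By polynomial division,
  a^3 − 3a^2 − 18a + 40 = (1/3)(3a^3 + 6a^2 − 96a − 288) + (−5a^2 + 14a + 136)
  3a^3 + 6a^2 − 96a − 288 = (−(3/5)a − 72/25)(−5a^2 + 14a + 136) + ((648/25)a + 2592/25)
  −5a^2 + 14a + 136 = (−(125/648)a + 425/324)((648/25)a + 2592/25) + (0)
Last nonzero remainder: (648/25)a + 2592/25. Dividing through by 648/25 gives the monic gcd a + 4.
Then lcm(f, g) = f·g / gcd(f, g); expanding and making the result monic gives the answer.

−960 + 352a + 148a^2 − 36a^3 − 5a^4 + a^5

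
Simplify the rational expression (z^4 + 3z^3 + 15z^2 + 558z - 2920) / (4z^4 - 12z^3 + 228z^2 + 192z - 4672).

Euclidean algorithm in ℚ[z]:
  z^4 + 3z^3 + 15z^2 + 558z - 2920 = (1/4)(4z^4 - 12z^3 + 228z^2 + 192z - 4672) + (6z^3 - 42z^2 + 510z - 1752)
  4z^4 - 12z^3 + 228z^2 + 192z - 4672 = ((2/3)z + 8/3)(6z^3 - 42z^2 + 510z - 1752) + (0)
Last nonzero remainder: 6z^3 - 42z^2 + 510z - 1752. Dividing through by 6 gives the monic gcd z^3 - 7z^2 + 85z - 292.
Cancel z^3 - 7z^2 + 85z - 292 from numerator and denominator to get the reduced form.

(z + 10)/(4z + 16)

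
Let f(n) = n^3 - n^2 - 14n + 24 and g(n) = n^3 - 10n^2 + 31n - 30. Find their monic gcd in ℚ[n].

n^2 - 5n + 6

By polynomial division,
  n^3 - n^2 - 14n + 24 = (n^3 - 10n^2 + 31n - 30) + (9n^2 - 45n + 54)
  n^3 - 10n^2 + 31n - 30 = ((1/9)n - 5/9)(9n^2 - 45n + 54) + (0)
Last nonzero remainder: 9n^2 - 45n + 54. Dividing through by 9 gives the monic gcd n^2 - 5n + 6.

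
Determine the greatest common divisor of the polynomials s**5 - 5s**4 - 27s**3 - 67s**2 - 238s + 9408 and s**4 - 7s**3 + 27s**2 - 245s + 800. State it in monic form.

s**2 + 3s + 32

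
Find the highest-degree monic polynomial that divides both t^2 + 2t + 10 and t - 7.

1

Euclidean algorithm in ℚ[t]:
  t^2 + 2t + 10 = (t + 9)(t - 7) + (73)
  t - 7 = ((1/73)t - 7/73)(73) + (0)
The last nonzero remainder is the constant 73, so the polynomials are coprime and gcd = 1.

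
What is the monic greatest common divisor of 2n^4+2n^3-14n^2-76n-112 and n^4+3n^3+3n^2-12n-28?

n^3+5n^2+13n+14

Apply the Euclidean algorithm:
  2n^4+2n^3-14n^2-76n-112 = (2)(n^4+3n^3+3n^2-12n-28) + (-4n^3-20n^2-52n-56)
  n^4+3n^3+3n^2-12n-28 = (-(1/4)n+1/2)(-4n^3-20n^2-52n-56) + (0)
Last nonzero remainder: -4n^3-20n^2-52n-56. Dividing through by -4 gives the monic gcd n^3+5n^2+13n+14.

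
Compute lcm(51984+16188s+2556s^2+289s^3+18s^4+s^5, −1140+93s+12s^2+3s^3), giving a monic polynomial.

−259920−28956s+3408s^2+1111s^3+199s^4+13s^5+s^6

By polynomial division,
  s^5+18s^4+289s^3+2556s^2+16188s+51984 = ((1/3)s^2+(14/3)s+202/3)(3s^3+12s^2+93s−1140) + (1694s^2+15246s+128744)
  3s^3+12s^2+93s−1140 = ((3/1694)s−15/1694)(1694s^2+15246s+128744) + (0)
Last nonzero remainder: 1694s^2+15246s+128744. Dividing through by 1694 gives the monic gcd s^2+9s+76.
Then lcm(f, g) = f·g / gcd(f, g); expanding and making the result monic gives the answer.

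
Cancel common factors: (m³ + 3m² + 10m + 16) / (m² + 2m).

(m² + m + 8)/(m)

Repeated division with remainder:
  m³ + 3m² + 10m + 16 = (m + 1)(m² + 2m) + (8m + 16)
  m² + 2m = ((1/8)m)(8m + 16) + (0)
Last nonzero remainder: 8m + 16. Dividing through by 8 gives the monic gcd m + 2.
Cancel m + 2 from numerator and denominator to get the reduced form.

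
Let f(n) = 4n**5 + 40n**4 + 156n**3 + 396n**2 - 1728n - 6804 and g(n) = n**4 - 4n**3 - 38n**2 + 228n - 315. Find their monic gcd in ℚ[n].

n**2 + 4n - 21

Repeated division with remainder:
  4n**5 + 40n**4 + 156n**3 + 396n**2 - 1728n - 6804 = (4n + 56)(n**4 - 4n**3 - 38n**2 + 228n - 315) + (532n**3 + 1612n**2 - 13236n + 10836)
  n**4 - 4n**3 - 38n**2 + 228n - 315 = ((1/532)n - 935/70756)(532n**3 + 1612n**2 - 13236n + 10836) + ((144720/17689)n**2 + (578880/17689)n - 434160/2527)
  532n**3 + 1612n**2 - 13236n + 10836 = ((2352637/36180)n - 760627/12060)((144720/17689)n**2 + (578880/17689)n - 434160/2527) + (0)
Last nonzero remainder: (144720/17689)n**2 + (578880/17689)n - 434160/2527. Dividing through by 144720/17689 gives the monic gcd n**2 + 4n - 21.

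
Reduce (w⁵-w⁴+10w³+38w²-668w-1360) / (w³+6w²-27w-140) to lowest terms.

(w³+30w+68)/(w+7)

Euclidean algorithm in ℚ[w]:
  w⁵-w⁴+10w³+38w²-668w-1360 = (w²-7w+79)(w³+6w²-27w-140) + (-485w²+485w+9700)
  w³+6w²-27w-140 = (-(1/485)w-7/485)(-485w²+485w+9700) + (0)
Last nonzero remainder: -485w²+485w+9700. Dividing through by -485 gives the monic gcd w²-w-20.
Cancel w²-w-20 from numerator and denominator to get the reduced form.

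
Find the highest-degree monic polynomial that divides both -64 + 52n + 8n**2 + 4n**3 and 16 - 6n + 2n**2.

1

By polynomial division,
  4n**3 + 8n**2 + 52n - 64 = (2n + 10)(2n**2 - 6n + 16) + (80n - 224)
  2n**2 - 6n + 16 = ((1/40)n - 1/200)(80n - 224) + (372/25)
  80n - 224 = ((500/93)n - 1400/93)(372/25) + (0)
The last nonzero remainder is the constant 372/25, so the polynomials are coprime and gcd = 1.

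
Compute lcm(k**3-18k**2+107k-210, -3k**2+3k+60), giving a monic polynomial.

k**4-14k**3+35k**2+218k-840

Euclidean algorithm in ℚ[k]:
  k**3-18k**2+107k-210 = (-(1/3)k+17/3)(-3k**2+3k+60) + (110k-550)
  -3k**2+3k+60 = (-(3/110)k-6/55)(110k-550) + (0)
Last nonzero remainder: 110k-550. Dividing through by 110 gives the monic gcd k-5.
Then lcm(f, g) = f·g / gcd(f, g); expanding and making the result monic gives the answer.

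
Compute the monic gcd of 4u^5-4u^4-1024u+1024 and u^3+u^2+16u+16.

Euclidean algorithm in ℚ[u]:
  4u^5-4u^4-1024u+1024 = (4u^2-8u-56)(u^3+u^2+16u+16) + (120u^2+1920)
  u^3+u^2+16u+16 = ((1/120)u+1/120)(120u^2+1920) + (0)
Last nonzero remainder: 120u^2+1920. Dividing through by 120 gives the monic gcd u^2+16.

u^2+16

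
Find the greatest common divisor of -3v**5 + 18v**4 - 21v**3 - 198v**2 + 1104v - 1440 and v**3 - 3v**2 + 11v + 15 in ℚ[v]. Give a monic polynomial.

v**2 - 4v + 15

Repeated division with remainder:
  -3v**5 + 18v**4 - 21v**3 - 198v**2 + 1104v - 1440 = (-3v**2 + 9v + 39)(v**3 - 3v**2 + 11v + 15) + (-135v**2 + 540v - 2025)
  v**3 - 3v**2 + 11v + 15 = (-(1/135)v - 1/135)(-135v**2 + 540v - 2025) + (0)
Last nonzero remainder: -135v**2 + 540v - 2025. Dividing through by -135 gives the monic gcd v**2 - 4v + 15.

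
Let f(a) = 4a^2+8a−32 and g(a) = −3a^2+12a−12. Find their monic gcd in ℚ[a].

Euclidean algorithm in ℚ[a]:
  4a^2+8a−32 = (−4/3)(−3a^2+12a−12) + (24a−48)
  −3a^2+12a−12 = (−(1/8)a+1/4)(24a−48) + (0)
Last nonzero remainder: 24a−48. Dividing through by 24 gives the monic gcd a−2.

a−2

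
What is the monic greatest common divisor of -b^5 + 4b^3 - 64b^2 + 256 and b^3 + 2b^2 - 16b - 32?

b^2 + 6b + 8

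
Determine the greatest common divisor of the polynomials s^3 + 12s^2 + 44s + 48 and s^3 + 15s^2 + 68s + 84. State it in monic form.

s^2 + 8s + 12

Repeated division with remainder:
  s^3 + 12s^2 + 44s + 48 = (s^3 + 15s^2 + 68s + 84) + (−3s^2 − 24s − 36)
  s^3 + 15s^2 + 68s + 84 = (−(1/3)s − 7/3)(−3s^2 − 24s − 36) + (0)
Last nonzero remainder: −3s^2 − 24s − 36. Dividing through by −3 gives the monic gcd s^2 + 8s + 12.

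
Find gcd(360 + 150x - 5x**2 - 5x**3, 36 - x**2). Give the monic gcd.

By polynomial division,
  -5x**3 - 5x**2 + 150x + 360 = (5x + 5)(-x**2 + 36) + (-30x + 180)
  -x**2 + 36 = ((1/30)x + 1/5)(-30x + 180) + (0)
Last nonzero remainder: -30x + 180. Dividing through by -30 gives the monic gcd x - 6.

-6 + x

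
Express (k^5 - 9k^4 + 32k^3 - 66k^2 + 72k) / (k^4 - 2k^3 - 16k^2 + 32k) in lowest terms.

Repeated division with remainder:
  k^5 - 9k^4 + 32k^3 - 66k^2 + 72k = (k - 7)(k^4 - 2k^3 - 16k^2 + 32k) + (34k^3 - 210k^2 + 296k)
  k^4 - 2k^3 - 16k^2 + 32k = ((1/34)k + 71/578)(34k^3 - 210k^2 + 296k) + ((315/289)k^2 - (1260/289)k)
  34k^3 - 210k^2 + 296k = ((9826/315)k - 21386/315)((315/289)k^2 - (1260/289)k) + (0)
Last nonzero remainder: (315/289)k^2 - (1260/289)k. Dividing through by 315/289 gives the monic gcd k^2 - 4k.
Cancel k^2 - 4k from numerator and denominator to get the reduced form.

(k^3 - 5k^2 + 12k - 18)/(k^2 + 2k - 8)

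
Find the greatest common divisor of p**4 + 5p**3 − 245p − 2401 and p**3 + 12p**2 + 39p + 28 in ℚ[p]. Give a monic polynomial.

Euclidean algorithm in ℚ[p]:
  p**4 + 5p**3 − 245p − 2401 = (p − 7)(p**3 + 12p**2 + 39p + 28) + (45p**2 − 2205)
  p**3 + 12p**2 + 39p + 28 = ((1/45)p + 4/15)(45p**2 − 2205) + (88p + 616)
  45p**2 − 2205 = ((45/88)p − 315/88)(88p + 616) + (0)
Last nonzero remainder: 88p + 616. Dividing through by 88 gives the monic gcd p + 7.

p + 7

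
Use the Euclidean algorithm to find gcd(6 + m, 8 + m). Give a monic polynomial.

1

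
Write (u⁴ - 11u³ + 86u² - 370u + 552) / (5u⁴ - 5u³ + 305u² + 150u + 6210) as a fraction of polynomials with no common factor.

Euclidean algorithm in ℚ[u]:
  u⁴ - 11u³ + 86u² - 370u + 552 = (1/5)(5u⁴ - 5u³ + 305u² + 150u + 6210) + (-10u³ + 25u² - 400u - 690)
  5u⁴ - 5u³ + 305u² + 150u + 6210 = (-(1/2)u - 3/4)(-10u³ + 25u² - 400u - 690) + ((495/4)u² - 495u + 11385/2)
  -10u³ + 25u² - 400u - 690 = (-(8/99)u - 4/33)((495/4)u² - 495u + 11385/2) + (0)
Last nonzero remainder: (495/4)u² - 495u + 11385/2. Dividing through by 495/4 gives the monic gcd u² - 4u + 46.
Cancel u² - 4u + 46 from numerator and denominator to get the reduced form.

(u² - 7u + 12)/(5u² + 15u + 135)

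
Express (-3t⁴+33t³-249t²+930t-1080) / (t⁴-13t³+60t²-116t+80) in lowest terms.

(-3t²+15t-135)/(t²-7t+10)

Euclidean algorithm in ℚ[t]:
  -3t⁴+33t³-249t²+930t-1080 = (-3)(t⁴-13t³+60t²-116t+80) + (-6t³-69t²+582t-840)
  t⁴-13t³+60t²-116t+80 = (-(1/6)t+49/12)(-6t³-69t²+582t-840) + ((1755/4)t²-(5265/2)t+3510)
  -6t³-69t²+582t-840 = (-(8/585)t-28/117)((1755/4)t²-(5265/2)t+3510) + (0)
Last nonzero remainder: (1755/4)t²-(5265/2)t+3510. Dividing through by 1755/4 gives the monic gcd t²-6t+8.
Cancel t²-6t+8 from numerator and denominator to get the reduced form.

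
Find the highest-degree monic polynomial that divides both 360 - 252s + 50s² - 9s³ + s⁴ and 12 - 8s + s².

12 - 8s + s²

Apply the Euclidean algorithm:
  s⁴ - 9s³ + 50s² - 252s + 360 = (s² - s + 30)(s² - 8s + 12) + (0)
The last nonzero remainder s² - 8s + 12 is already monic.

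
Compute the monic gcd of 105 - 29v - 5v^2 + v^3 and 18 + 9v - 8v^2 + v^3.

Repeated division with remainder:
  v^3 - 5v^2 - 29v + 105 = (v^3 - 8v^2 + 9v + 18) + (3v^2 - 38v + 87)
  v^3 - 8v^2 + 9v + 18 = ((1/3)v + 14/9)(3v^2 - 38v + 87) + ((352/9)v - 352/3)
  3v^2 - 38v + 87 = ((27/352)v - 261/352)((352/9)v - 352/3) + (0)
Last nonzero remainder: (352/9)v - 352/3. Dividing through by 352/9 gives the monic gcd v - 3.

-3 + v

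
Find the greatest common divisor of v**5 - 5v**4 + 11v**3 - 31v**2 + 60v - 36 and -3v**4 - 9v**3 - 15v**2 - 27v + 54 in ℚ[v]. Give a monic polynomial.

v**3 + 5v - 6

Apply the Euclidean algorithm:
  v**5 - 5v**4 + 11v**3 - 31v**2 + 60v - 36 = (-(1/3)v + 8/3)(-3v**4 - 9v**3 - 15v**2 - 27v + 54) + (30v**3 + 150v - 180)
  -3v**4 - 9v**3 - 15v**2 - 27v + 54 = (-(1/10)v - 3/10)(30v**3 + 150v - 180) + (0)
Last nonzero remainder: 30v**3 + 150v - 180. Dividing through by 30 gives the monic gcd v**3 + 5v - 6.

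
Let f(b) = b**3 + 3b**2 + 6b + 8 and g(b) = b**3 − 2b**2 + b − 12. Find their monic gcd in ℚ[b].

By polynomial division,
  b**3 + 3b**2 + 6b + 8 = (b**3 − 2b**2 + b − 12) + (5b**2 + 5b + 20)
  b**3 − 2b**2 + b − 12 = ((1/5)b − 3/5)(5b**2 + 5b + 20) + (0)
Last nonzero remainder: 5b**2 + 5b + 20. Dividing through by 5 gives the monic gcd b**2 + b + 4.

b**2 + b + 4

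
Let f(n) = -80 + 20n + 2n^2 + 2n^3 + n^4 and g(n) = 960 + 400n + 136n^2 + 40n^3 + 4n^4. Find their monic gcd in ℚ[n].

40 + 10n + 4n^2 + n^3

By polynomial division,
  n^4 + 2n^3 + 2n^2 + 20n - 80 = (1/4)(4n^4 + 40n^3 + 136n^2 + 400n + 960) + (-8n^3 - 32n^2 - 80n - 320)
  4n^4 + 40n^3 + 136n^2 + 400n + 960 = (-(1/2)n - 3)(-8n^3 - 32n^2 - 80n - 320) + (0)
Last nonzero remainder: -8n^3 - 32n^2 - 80n - 320. Dividing through by -8 gives the monic gcd n^3 + 4n^2 + 10n + 40.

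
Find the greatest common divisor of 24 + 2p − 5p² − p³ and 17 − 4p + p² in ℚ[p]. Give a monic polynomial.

Apply the Euclidean algorithm:
  −p³ − 5p² + 2p + 24 = (−p − 9)(p² − 4p + 17) + (−17p + 177)
  p² − 4p + 17 = (−(1/17)p − 109/289)(−17p + 177) + (24206/289)
  −17p + 177 = (−(4913/24206)p + 51153/24206)(24206/289) + (0)
The last nonzero remainder is the constant 24206/289, so the polynomials are coprime and gcd = 1.

1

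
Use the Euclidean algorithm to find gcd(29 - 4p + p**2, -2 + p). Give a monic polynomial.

1

Repeated division with remainder:
  p**2 - 4p + 29 = (p - 2)(p - 2) + (25)
  p - 2 = ((1/25)p - 2/25)(25) + (0)
The last nonzero remainder is the constant 25, so the polynomials are coprime and gcd = 1.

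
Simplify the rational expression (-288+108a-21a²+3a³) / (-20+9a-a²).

(-72+9a-3a²)/(-5+a)

Euclidean algorithm in ℚ[a]:
  3a³-21a²+108a-288 = (-3a-6)(-a²+9a-20) + (102a-408)
  -a²+9a-20 = (-(1/102)a+5/102)(102a-408) + (0)
Last nonzero remainder: 102a-408. Dividing through by 102 gives the monic gcd a-4.
Cancel a-4 from numerator and denominator to get the reduced form.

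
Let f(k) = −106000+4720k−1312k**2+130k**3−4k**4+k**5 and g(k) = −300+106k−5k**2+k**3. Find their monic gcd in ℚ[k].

100−2k+k**2

Apply the Euclidean algorithm:
  k**5−4k**4+130k**3−1312k**2+4720k−106000 = (k**2+k+29)(k**3−5k**2+106k−300) + (−973k**2+1946k−97300)
  k**3−5k**2+106k−300 = (−(1/973)k+3/973)(−973k**2+1946k−97300) + (0)
Last nonzero remainder: −973k**2+1946k−97300. Dividing through by −973 gives the monic gcd k**2−2k+100.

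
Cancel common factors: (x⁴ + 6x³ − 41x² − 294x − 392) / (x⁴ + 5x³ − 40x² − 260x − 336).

(x + 7)/(x + 6)

Repeated division with remainder:
  x⁴ + 6x³ − 41x² − 294x − 392 = (x⁴ + 5x³ − 40x² − 260x − 336) + (x³ − x² − 34x − 56)
  x⁴ + 5x³ − 40x² − 260x − 336 = (x + 6)(x³ − x² − 34x − 56) + (0)
The last nonzero remainder x³ − x² − 34x − 56 is already monic.
Cancel x³ − x² − 34x − 56 from numerator and denominator to get the reduced form.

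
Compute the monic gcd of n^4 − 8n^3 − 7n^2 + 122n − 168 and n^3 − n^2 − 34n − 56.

n^2 − 3n − 28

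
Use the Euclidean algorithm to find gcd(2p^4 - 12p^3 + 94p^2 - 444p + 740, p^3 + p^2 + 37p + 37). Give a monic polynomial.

Euclidean algorithm in ℚ[p]:
  2p^4 - 12p^3 + 94p^2 - 444p + 740 = (2p - 14)(p^3 + p^2 + 37p + 37) + (34p^2 + 1258)
  p^3 + p^2 + 37p + 37 = ((1/34)p + 1/34)(34p^2 + 1258) + (0)
Last nonzero remainder: 34p^2 + 1258. Dividing through by 34 gives the monic gcd p^2 + 37.

p^2 + 37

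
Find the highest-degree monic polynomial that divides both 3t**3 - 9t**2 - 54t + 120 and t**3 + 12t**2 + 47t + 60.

Repeated division with remainder:
  3t**3 - 9t**2 - 54t + 120 = (3)(t**3 + 12t**2 + 47t + 60) + (-45t**2 - 195t - 60)
  t**3 + 12t**2 + 47t + 60 = (-(1/45)t - 23/135)(-45t**2 - 195t - 60) + ((112/9)t + 448/9)
  -45t**2 - 195t - 60 = (-(405/112)t - 135/112)((112/9)t + 448/9) + (0)
Last nonzero remainder: (112/9)t + 448/9. Dividing through by 112/9 gives the monic gcd t + 4.

t + 4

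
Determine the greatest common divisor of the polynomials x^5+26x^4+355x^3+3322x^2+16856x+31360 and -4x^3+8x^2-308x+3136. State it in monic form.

x^2+5x+112

Apply the Euclidean algorithm:
  x^5+26x^4+355x^3+3322x^2+16856x+31360 = (-(1/4)x^2-7x-167/2)(-4x^3+8x^2-308x+3136) + (2618x^2+13090x+293216)
  -4x^3+8x^2-308x+3136 = (-(2/1309)x+2/187)(2618x^2+13090x+293216) + (0)
Last nonzero remainder: 2618x^2+13090x+293216. Dividing through by 2618 gives the monic gcd x^2+5x+112.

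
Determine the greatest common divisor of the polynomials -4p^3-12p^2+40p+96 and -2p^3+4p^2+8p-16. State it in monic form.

Apply the Euclidean algorithm:
  -4p^3-12p^2+40p+96 = (2)(-2p^3+4p^2+8p-16) + (-20p^2+24p+128)
  -2p^3+4p^2+8p-16 = ((1/10)p-2/25)(-20p^2+24p+128) + (-(72/25)p-144/25)
  -20p^2+24p+128 = ((125/18)p-200/9)(-(72/25)p-144/25) + (0)
Last nonzero remainder: -(72/25)p-144/25. Dividing through by -72/25 gives the monic gcd p+2.

p+2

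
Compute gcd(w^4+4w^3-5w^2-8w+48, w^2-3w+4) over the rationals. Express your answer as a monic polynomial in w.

Apply the Euclidean algorithm:
  w^4+4w^3-5w^2-8w+48 = (w^2+7w+12)(w^2-3w+4) + (0)
The last nonzero remainder w^2-3w+4 is already monic.

w^2-3w+4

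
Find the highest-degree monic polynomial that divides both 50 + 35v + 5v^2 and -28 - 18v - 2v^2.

Repeated division with remainder:
  5v^2 + 35v + 50 = (-5/2)(-2v^2 - 18v - 28) + (-10v - 20)
  -2v^2 - 18v - 28 = ((1/5)v + 7/5)(-10v - 20) + (0)
Last nonzero remainder: -10v - 20. Dividing through by -10 gives the monic gcd v + 2.

2 + v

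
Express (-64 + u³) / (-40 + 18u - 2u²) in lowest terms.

(-16 - 4u - u²)/(-10 + 2u)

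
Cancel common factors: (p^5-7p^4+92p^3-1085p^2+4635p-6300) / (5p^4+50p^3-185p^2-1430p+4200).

(p^3+80p-525)/(5p^2+85p+350)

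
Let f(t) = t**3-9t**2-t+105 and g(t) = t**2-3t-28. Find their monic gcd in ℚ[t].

t-7

By polynomial division,
  t**3-9t**2-t+105 = (t-6)(t**2-3t-28) + (9t-63)
  t**2-3t-28 = ((1/9)t+4/9)(9t-63) + (0)
Last nonzero remainder: 9t-63. Dividing through by 9 gives the monic gcd t-7.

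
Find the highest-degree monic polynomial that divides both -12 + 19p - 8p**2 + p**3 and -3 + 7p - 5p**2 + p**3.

Apply the Euclidean algorithm:
  p**3 - 8p**2 + 19p - 12 = (p**3 - 5p**2 + 7p - 3) + (-3p**2 + 12p - 9)
  p**3 - 5p**2 + 7p - 3 = (-(1/3)p + 1/3)(-3p**2 + 12p - 9) + (0)
Last nonzero remainder: -3p**2 + 12p - 9. Dividing through by -3 gives the monic gcd p**2 - 4p + 3.

3 - 4p + p**2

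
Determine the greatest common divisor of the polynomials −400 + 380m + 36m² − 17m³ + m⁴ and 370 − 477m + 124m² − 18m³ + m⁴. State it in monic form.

By polynomial division,
  m⁴ − 17m³ + 36m² + 380m − 400 = (m⁴ − 18m³ + 124m² − 477m + 370) + (m³ − 88m² + 857m − 770)
  m⁴ − 18m³ + 124m² − 477m + 370 = (m + 70)(m³ − 88m² + 857m − 770) + (5427m² − 59697m + 54270)
  m³ − 88m² + 857m − 770 = ((1/5427)m − 77/5427)(5427m² − 59697m + 54270) + (0)
Last nonzero remainder: 5427m² − 59697m + 54270. Dividing through by 5427 gives the monic gcd m² − 11m + 10.

10 − 11m + m²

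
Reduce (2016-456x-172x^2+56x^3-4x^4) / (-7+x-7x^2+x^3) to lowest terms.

By polynomial division,
  -4x^4+56x^3-172x^2-456x+2016 = (-4x+28)(x^3-7x^2+x-7) + (28x^2-512x+2212)
  x^3-7x^2+x-7 = ((1/28)x+79/196)(28x^2-512x+2212) + ((6290/49)x-6290/7)
  28x^2-512x+2212 = ((686/3145)x-7742/3145)((6290/49)x-6290/7) + (0)
Last nonzero remainder: (6290/49)x-6290/7. Dividing through by 6290/49 gives the monic gcd x-7.
Cancel x-7 from numerator and denominator to get the reduced form.

(-288+24x+28x^2-4x^3)/(1+x^2)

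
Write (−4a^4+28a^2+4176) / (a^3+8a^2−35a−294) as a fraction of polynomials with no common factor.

(−4a^3−24a^2−116a−696)/(a^2+14a+49)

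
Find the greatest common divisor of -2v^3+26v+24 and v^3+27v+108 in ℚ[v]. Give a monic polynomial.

v+3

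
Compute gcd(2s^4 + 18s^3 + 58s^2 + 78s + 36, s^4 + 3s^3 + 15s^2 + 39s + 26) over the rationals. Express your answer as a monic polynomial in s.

s^2 + 3s + 2

Repeated division with remainder:
  2s^4 + 18s^3 + 58s^2 + 78s + 36 = (2)(s^4 + 3s^3 + 15s^2 + 39s + 26) + (12s^3 + 28s^2 − 16)
  s^4 + 3s^3 + 15s^2 + 39s + 26 = ((1/12)s + 1/18)(12s^3 + 28s^2 − 16) + ((121/9)s^2 + (121/3)s + 242/9)
  12s^3 + 28s^2 − 16 = ((108/121)s − 72/121)((121/9)s^2 + (121/3)s + 242/9) + (0)
Last nonzero remainder: (121/9)s^2 + (121/3)s + 242/9. Dividing through by 121/9 gives the monic gcd s^2 + 3s + 2.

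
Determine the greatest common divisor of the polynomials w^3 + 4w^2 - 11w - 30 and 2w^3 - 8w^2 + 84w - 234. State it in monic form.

w - 3

Apply the Euclidean algorithm:
  w^3 + 4w^2 - 11w - 30 = (1/2)(2w^3 - 8w^2 + 84w - 234) + (8w^2 - 53w + 87)
  2w^3 - 8w^2 + 84w - 234 = ((1/4)w + 21/32)(8w^2 - 53w + 87) + ((3105/32)w - 9315/32)
  8w^2 - 53w + 87 = ((256/3105)w - 928/3105)((3105/32)w - 9315/32) + (0)
Last nonzero remainder: (3105/32)w - 9315/32. Dividing through by 3105/32 gives the monic gcd w - 3.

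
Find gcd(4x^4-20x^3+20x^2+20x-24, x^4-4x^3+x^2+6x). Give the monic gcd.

x^3-4x^2+x+6

Euclidean algorithm in ℚ[x]:
  4x^4-20x^3+20x^2+20x-24 = (4)(x^4-4x^3+x^2+6x) + (-4x^3+16x^2-4x-24)
  x^4-4x^3+x^2+6x = (-(1/4)x)(-4x^3+16x^2-4x-24) + (0)
Last nonzero remainder: -4x^3+16x^2-4x-24. Dividing through by -4 gives the monic gcd x^3-4x^2+x+6.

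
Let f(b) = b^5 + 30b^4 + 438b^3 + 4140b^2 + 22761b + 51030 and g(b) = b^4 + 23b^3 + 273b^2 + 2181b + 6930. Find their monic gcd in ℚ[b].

b^3 + 12b^2 + 141b + 630

Euclidean algorithm in ℚ[b]:
  b^5 + 30b^4 + 438b^3 + 4140b^2 + 22761b + 51030 = (b + 7)(b^4 + 23b^3 + 273b^2 + 2181b + 6930) + (4b^3 + 48b^2 + 564b + 2520)
  b^4 + 23b^3 + 273b^2 + 2181b + 6930 = ((1/4)b + 11/4)(4b^3 + 48b^2 + 564b + 2520) + (0)
Last nonzero remainder: 4b^3 + 48b^2 + 564b + 2520. Dividing through by 4 gives the monic gcd b^3 + 12b^2 + 141b + 630.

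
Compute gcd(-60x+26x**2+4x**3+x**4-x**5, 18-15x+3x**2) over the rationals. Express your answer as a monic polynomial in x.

Apply the Euclidean algorithm:
  -x**5+x**4+4x**3+26x**2-60x = (-(1/3)x**3-(4/3)x**2-(10/3)x)(3x**2-15x+18) + (0)
Last nonzero remainder: 3x**2-15x+18. Dividing through by 3 gives the monic gcd x**2-5x+6.

6-5x+x**2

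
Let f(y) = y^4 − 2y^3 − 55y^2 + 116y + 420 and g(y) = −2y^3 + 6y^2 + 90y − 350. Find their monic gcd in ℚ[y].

y^2 + 2y − 35

By polynomial division,
  y^4 − 2y^3 − 55y^2 + 116y + 420 = (−(1/2)y − 1/2)(−2y^3 + 6y^2 + 90y − 350) + (−7y^2 − 14y + 245)
  −2y^3 + 6y^2 + 90y − 350 = ((2/7)y − 10/7)(−7y^2 − 14y + 245) + (0)
Last nonzero remainder: −7y^2 − 14y + 245. Dividing through by −7 gives the monic gcd y^2 + 2y − 35.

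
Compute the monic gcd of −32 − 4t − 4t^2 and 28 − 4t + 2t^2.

1

By polynomial division,
  −4t^2 − 4t − 32 = (−2)(2t^2 − 4t + 28) + (−12t + 24)
  2t^2 − 4t + 28 = (−(1/6)t)(−12t + 24) + (28)
  −12t + 24 = (−(3/7)t + 6/7)(28) + (0)
The last nonzero remainder is the constant 28, so the polynomials are coprime and gcd = 1.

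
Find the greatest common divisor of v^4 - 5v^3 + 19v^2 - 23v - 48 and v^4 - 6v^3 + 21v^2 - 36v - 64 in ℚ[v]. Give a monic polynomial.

Euclidean algorithm in ℚ[v]:
  v^4 - 5v^3 + 19v^2 - 23v - 48 = (v^4 - 6v^3 + 21v^2 - 36v - 64) + (v^3 - 2v^2 + 13v + 16)
  v^4 - 6v^3 + 21v^2 - 36v - 64 = (v - 4)(v^3 - 2v^2 + 13v + 16) + (0)
The last nonzero remainder v^3 - 2v^2 + 13v + 16 is already monic.

v^3 - 2v^2 + 13v + 16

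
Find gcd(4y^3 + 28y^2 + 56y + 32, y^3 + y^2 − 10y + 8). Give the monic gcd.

y + 4

Euclidean algorithm in ℚ[y]:
  4y^3 + 28y^2 + 56y + 32 = (4)(y^3 + y^2 − 10y + 8) + (24y^2 + 96y)
  y^3 + y^2 − 10y + 8 = ((1/24)y − 1/8)(24y^2 + 96y) + (2y + 8)
  24y^2 + 96y = (12y)(2y + 8) + (0)
Last nonzero remainder: 2y + 8. Dividing through by 2 gives the monic gcd y + 4.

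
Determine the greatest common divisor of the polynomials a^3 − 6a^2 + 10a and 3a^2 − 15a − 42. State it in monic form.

Apply the Euclidean algorithm:
  a^3 − 6a^2 + 10a = ((1/3)a − 1/3)(3a^2 − 15a − 42) + (19a − 14)
  3a^2 − 15a − 42 = ((3/19)a − 243/361)(19a − 14) + (−18564/361)
  19a − 14 = (−(6859/18564)a + 361/1326)(−18564/361) + (0)
The last nonzero remainder is the constant −18564/361, so the polynomials are coprime and gcd = 1.

1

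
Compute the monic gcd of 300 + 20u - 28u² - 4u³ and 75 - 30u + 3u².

1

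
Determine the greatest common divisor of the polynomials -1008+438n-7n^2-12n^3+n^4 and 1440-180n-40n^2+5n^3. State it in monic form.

Repeated division with remainder:
  n^4-12n^3-7n^2+438n-1008 = ((1/5)n-4/5)(5n^3-40n^2-180n+1440) + (-3n^2+6n+144)
  5n^3-40n^2-180n+1440 = (-(5/3)n+10)(-3n^2+6n+144) + (0)
Last nonzero remainder: -3n^2+6n+144. Dividing through by -3 gives the monic gcd n^2-2n-48.

-48-2n+n^2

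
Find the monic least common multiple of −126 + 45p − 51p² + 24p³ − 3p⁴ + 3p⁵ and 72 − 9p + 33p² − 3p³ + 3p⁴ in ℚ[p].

Apply the Euclidean algorithm:
  3p⁵ − 3p⁴ + 24p³ − 51p² + 45p − 126 = (p)(3p⁴ − 3p³ + 33p² − 9p + 72) + (−9p³ − 42p² − 27p − 126)
  3p⁴ − 3p³ + 33p² − 9p + 72 = (−(1/3)p + 17/9)(−9p³ − 42p² − 27p − 126) + ((310/3)p² + 310)
  −9p³ − 42p² − 27p − 126 = (−(27/310)p − 63/155)((310/3)p² + 310) + (0)
Last nonzero remainder: (310/3)p² + 310. Dividing through by 310/3 gives the monic gcd p² + 3.
Then lcm(f, g) = f·g / gcd(f, g); expanding and making the result monic gives the answer.

−336 + 162p − 193p² + 96p³ − 33p⁴ + 17p⁵ − 2p⁶ + p⁷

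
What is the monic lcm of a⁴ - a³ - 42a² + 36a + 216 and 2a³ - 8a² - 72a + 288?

a⁵ - 5a⁴ - 38a³ + 204a² + 72a - 864

Repeated division with remainder:
  a⁴ - a³ - 42a² + 36a + 216 = ((1/2)a + 3/2)(2a³ - 8a² - 72a + 288) + (6a² - 216)
  2a³ - 8a² - 72a + 288 = ((1/3)a - 4/3)(6a² - 216) + (0)
Last nonzero remainder: 6a² - 216. Dividing through by 6 gives the monic gcd a² - 36.
Then lcm(f, g) = f·g / gcd(f, g); expanding and making the result monic gives the answer.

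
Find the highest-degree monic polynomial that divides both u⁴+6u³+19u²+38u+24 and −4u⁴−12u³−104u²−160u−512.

u²+2u+8

Euclidean algorithm in ℚ[u]:
  u⁴+6u³+19u²+38u+24 = (−1/4)(−4u⁴−12u³−104u²−160u−512) + (3u³−7u²−2u−104)
  −4u⁴−12u³−104u²−160u−512 = (−(4/3)u−64/9)(3u³−7u²−2u−104) + (−(1408/9)u²−(2816/9)u−11264/9)
  3u³−7u²−2u−104 = (−(27/1408)u+117/1408)(−(1408/9)u²−(2816/9)u−11264/9) + (0)
Last nonzero remainder: −(1408/9)u²−(2816/9)u−11264/9. Dividing through by −1408/9 gives the monic gcd u²+2u+8.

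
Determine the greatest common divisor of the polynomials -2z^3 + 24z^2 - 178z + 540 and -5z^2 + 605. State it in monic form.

1

Euclidean algorithm in ℚ[z]:
  -2z^3 + 24z^2 - 178z + 540 = ((2/5)z - 24/5)(-5z^2 + 605) + (-420z + 3444)
  -5z^2 + 605 = ((1/84)z + 41/420)(-420z + 3444) + (1344/5)
  -420z + 3444 = (-(25/16)z + 205/16)(1344/5) + (0)
The last nonzero remainder is the constant 1344/5, so the polynomials are coprime and gcd = 1.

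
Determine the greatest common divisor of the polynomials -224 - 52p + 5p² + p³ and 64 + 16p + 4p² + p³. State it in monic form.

Apply the Euclidean algorithm:
  p³ + 5p² - 52p - 224 = (p³ + 4p² + 16p + 64) + (p² - 68p - 288)
  p³ + 4p² + 16p + 64 = (p + 72)(p² - 68p - 288) + (5200p + 20800)
  p² - 68p - 288 = ((1/5200)p - 9/650)(5200p + 20800) + (0)
Last nonzero remainder: 5200p + 20800. Dividing through by 5200 gives the monic gcd p + 4.

4 + p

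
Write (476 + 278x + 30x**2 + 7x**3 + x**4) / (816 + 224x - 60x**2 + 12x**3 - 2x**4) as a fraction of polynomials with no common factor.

(-7 - x)/(-12 + 2x)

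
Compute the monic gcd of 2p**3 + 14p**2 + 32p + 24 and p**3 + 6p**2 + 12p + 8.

p**2 + 4p + 4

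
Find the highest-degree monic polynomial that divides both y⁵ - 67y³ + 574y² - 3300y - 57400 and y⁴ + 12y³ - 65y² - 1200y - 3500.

By polynomial division,
  y⁵ - 67y³ + 574y² - 3300y - 57400 = (y - 12)(y⁴ + 12y³ - 65y² - 1200y - 3500) + (142y³ + 994y² - 14200y - 99400)
  y⁴ + 12y³ - 65y² - 1200y - 3500 = ((1/142)y + 5/142)(142y³ + 994y² - 14200y - 99400) + (0)
Last nonzero remainder: 142y³ + 994y² - 14200y - 99400. Dividing through by 142 gives the monic gcd y³ + 7y² - 100y - 700.

y³ + 7y² - 100y - 700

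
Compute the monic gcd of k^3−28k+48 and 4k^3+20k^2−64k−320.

Euclidean algorithm in ℚ[k]:
  k^3−28k+48 = (1/4)(4k^3+20k^2−64k−320) + (−5k^2−12k+128)
  4k^3+20k^2−64k−320 = (−(4/5)k−52/25)(−5k^2−12k+128) + ((336/25)k−1344/25)
  −5k^2−12k+128 = (−(125/336)k−50/21)((336/25)k−1344/25) + (0)
Last nonzero remainder: (336/25)k−1344/25. Dividing through by 336/25 gives the monic gcd k−4.

k−4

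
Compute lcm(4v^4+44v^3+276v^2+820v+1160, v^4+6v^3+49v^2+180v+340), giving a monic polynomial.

Repeated division with remainder:
  4v^4+44v^3+276v^2+820v+1160 = (4)(v^4+6v^3+49v^2+180v+340) + (20v^3+80v^2+100v-200)
  v^4+6v^3+49v^2+180v+340 = ((1/20)v+1/10)(20v^3+80v^2+100v-200) + (36v^2+180v+360)
  20v^3+80v^2+100v-200 = ((5/9)v-5/9)(36v^2+180v+360) + (0)
Last nonzero remainder: 36v^2+180v+360. Dividing through by 36 gives the monic gcd v^2+5v+10.
Then lcm(f, g) = f·g / gcd(f, g); expanding and making the result monic gives the answer.

v^6+12v^5+114v^4+648v^3+2841v^2+7260v+9860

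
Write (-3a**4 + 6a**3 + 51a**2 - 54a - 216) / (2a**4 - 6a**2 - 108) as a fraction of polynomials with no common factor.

(-3a**2 + 6a + 24)/(2a**2 + 12)

Apply the Euclidean algorithm:
  -3a**4 + 6a**3 + 51a**2 - 54a - 216 = (-3/2)(2a**4 - 6a**2 - 108) + (6a**3 + 42a**2 - 54a - 378)
  2a**4 - 6a**2 - 108 = ((1/3)a - 7/3)(6a**3 + 42a**2 - 54a - 378) + (110a**2 - 990)
  6a**3 + 42a**2 - 54a - 378 = ((3/55)a + 21/55)(110a**2 - 990) + (0)
Last nonzero remainder: 110a**2 - 990. Dividing through by 110 gives the monic gcd a**2 - 9.
Cancel a**2 - 9 from numerator and denominator to get the reduced form.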